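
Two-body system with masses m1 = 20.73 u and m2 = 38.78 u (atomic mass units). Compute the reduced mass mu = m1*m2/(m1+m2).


mu = m1 * m2 / (m1 + m2)
= 20.73 * 38.78 / (20.73 + 38.78)
= 803.9094 / 59.51
= 13.5088 u

13.5088


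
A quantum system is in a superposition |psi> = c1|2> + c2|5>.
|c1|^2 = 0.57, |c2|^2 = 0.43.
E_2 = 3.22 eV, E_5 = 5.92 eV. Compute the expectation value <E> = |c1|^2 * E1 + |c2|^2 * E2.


<E> = |c1|^2 * E1 + |c2|^2 * E2
= 0.57 * 3.22 + 0.43 * 5.92
= 1.8354 + 2.5456
= 4.381 eV

4.381


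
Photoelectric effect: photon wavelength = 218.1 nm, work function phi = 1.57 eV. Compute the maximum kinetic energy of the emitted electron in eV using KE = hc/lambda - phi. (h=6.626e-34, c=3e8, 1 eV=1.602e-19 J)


E_photon = hc / lambda
= (6.626e-34)(3e8) / (218.1e-9)
= 9.1142e-19 J
= 5.6892 eV
KE = E_photon - phi
= 5.6892 - 1.57
= 4.1192 eV

4.1192


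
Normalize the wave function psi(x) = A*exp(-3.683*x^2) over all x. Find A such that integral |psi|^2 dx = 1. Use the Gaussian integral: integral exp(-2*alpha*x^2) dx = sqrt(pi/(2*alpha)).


integral |psi|^2 dx = A^2 * sqrt(pi/(2*alpha)) = 1
A^2 = sqrt(2*alpha/pi)
= sqrt(2 * 3.683 / pi)
= 1.531232
A = sqrt(1.531232)
= 1.2374

1.2374


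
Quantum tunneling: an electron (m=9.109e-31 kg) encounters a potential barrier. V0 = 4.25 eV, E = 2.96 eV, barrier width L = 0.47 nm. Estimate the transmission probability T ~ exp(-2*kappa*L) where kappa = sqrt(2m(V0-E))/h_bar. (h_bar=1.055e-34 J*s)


V0 - E = 1.29 eV = 2.0666e-19 J
kappa = sqrt(2 * m * (V0-E)) / h_bar
= sqrt(2 * 9.109e-31 * 2.0666e-19) / 1.055e-34
= 5.8160e+09 /m
2*kappa*L = 2 * 5.8160e+09 * 0.47e-9
= 5.467
T = exp(-5.467) = 4.223737e-03

4.223737e-03


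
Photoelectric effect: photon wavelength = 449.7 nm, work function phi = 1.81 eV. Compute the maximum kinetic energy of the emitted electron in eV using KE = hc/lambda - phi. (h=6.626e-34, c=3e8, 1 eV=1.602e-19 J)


E_photon = hc / lambda
= (6.626e-34)(3e8) / (449.7e-9)
= 4.4203e-19 J
= 2.7592 eV
KE = E_photon - phi
= 2.7592 - 1.81
= 0.9492 eV

0.9492


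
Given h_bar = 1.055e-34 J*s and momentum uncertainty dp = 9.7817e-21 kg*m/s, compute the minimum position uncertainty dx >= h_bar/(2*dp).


dx = h_bar / (2 * dp)
= 1.055e-34 / (2 * 9.7817e-21)
= 1.055e-34 / 1.9563e-20
= 5.3927e-15 m

5.3927e-15


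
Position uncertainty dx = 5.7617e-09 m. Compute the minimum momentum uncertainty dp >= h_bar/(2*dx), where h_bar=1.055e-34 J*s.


dp = h_bar / (2 * dx)
= 1.055e-34 / (2 * 5.7617e-09)
= 1.055e-34 / 1.1523e-08
= 9.1553e-27 kg*m/s

9.1553e-27


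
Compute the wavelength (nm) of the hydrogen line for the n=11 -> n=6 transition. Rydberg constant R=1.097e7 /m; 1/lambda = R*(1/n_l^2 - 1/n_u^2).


1/lambda = R * (1/n_l^2 - 1/n_u^2)
= 1.097e7 * (1/6^2 - 1/11^2)
= 1.097e7 * (0.027778 - 0.008264)
= 1.097e7 * 0.019513
= 2.1406e+05 /m
lambda = 1 / 2.1406e+05 = 4671.5642 nm

4671.5642


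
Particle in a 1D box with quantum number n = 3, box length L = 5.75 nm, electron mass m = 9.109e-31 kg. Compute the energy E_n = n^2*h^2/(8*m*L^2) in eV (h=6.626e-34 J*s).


E = n^2 * h^2 / (8 * m * L^2)
= 3^2 * (6.626e-34)^2 / (8 * 9.109e-31 * (5.75e-9)^2)
= 9 * 4.3904e-67 / (8 * 9.109e-31 * 3.3063e-17)
= 1.6400e-20 J
= 0.1024 eV

0.1024


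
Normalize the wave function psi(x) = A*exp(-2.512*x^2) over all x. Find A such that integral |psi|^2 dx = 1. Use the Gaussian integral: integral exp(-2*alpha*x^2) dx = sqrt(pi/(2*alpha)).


integral |psi|^2 dx = A^2 * sqrt(pi/(2*alpha)) = 1
A^2 = sqrt(2*alpha/pi)
= sqrt(2 * 2.512 / pi)
= 1.26459
A = sqrt(1.26459)
= 1.1245

1.1245


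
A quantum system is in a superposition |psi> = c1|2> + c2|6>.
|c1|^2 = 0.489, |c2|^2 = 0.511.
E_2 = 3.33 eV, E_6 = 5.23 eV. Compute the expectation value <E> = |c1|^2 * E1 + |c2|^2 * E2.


<E> = |c1|^2 * E1 + |c2|^2 * E2
= 0.489 * 3.33 + 0.511 * 5.23
= 1.6284 + 2.6725
= 4.3009 eV

4.3009


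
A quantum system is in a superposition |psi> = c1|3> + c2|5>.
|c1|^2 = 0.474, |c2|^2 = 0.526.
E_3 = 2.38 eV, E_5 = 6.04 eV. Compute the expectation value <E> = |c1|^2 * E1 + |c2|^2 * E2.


<E> = |c1|^2 * E1 + |c2|^2 * E2
= 0.474 * 2.38 + 0.526 * 6.04
= 1.1281 + 3.177
= 4.3052 eV

4.3052


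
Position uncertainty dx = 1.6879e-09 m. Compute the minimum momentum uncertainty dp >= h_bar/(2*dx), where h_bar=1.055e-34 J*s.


dp = h_bar / (2 * dx)
= 1.055e-34 / (2 * 1.6879e-09)
= 1.055e-34 / 3.3758e-09
= 3.1252e-26 kg*m/s

3.1252e-26


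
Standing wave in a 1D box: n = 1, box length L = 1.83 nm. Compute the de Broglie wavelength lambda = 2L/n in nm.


lambda = 2L / n
= 2 * 1.83 / 1
= 3.66 / 1
= 3.66 nm

3.66


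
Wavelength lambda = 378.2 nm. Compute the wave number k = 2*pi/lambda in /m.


k = 2 * pi / lambda
= 6.2832 / (378.2e-9)
= 6.2832 / 3.7820e-07
= 1.6613e+07 /m

1.6613e+07


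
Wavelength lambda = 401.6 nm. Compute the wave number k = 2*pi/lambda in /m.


k = 2 * pi / lambda
= 6.2832 / (401.6e-9)
= 6.2832 / 4.0160e-07
= 1.5645e+07 /m

1.5645e+07


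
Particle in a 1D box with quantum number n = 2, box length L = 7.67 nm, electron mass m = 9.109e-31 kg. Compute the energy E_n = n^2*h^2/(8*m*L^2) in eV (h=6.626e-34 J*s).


E = n^2 * h^2 / (8 * m * L^2)
= 2^2 * (6.626e-34)^2 / (8 * 9.109e-31 * (7.67e-9)^2)
= 4 * 4.3904e-67 / (8 * 9.109e-31 * 5.8829e-17)
= 4.0965e-21 J
= 0.0256 eV

0.0256


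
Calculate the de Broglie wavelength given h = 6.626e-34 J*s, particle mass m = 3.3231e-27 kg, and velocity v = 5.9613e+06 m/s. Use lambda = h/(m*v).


lambda = h / (m * v)
= 6.626e-34 / (3.3231e-27 * 5.9613e+06)
= 6.626e-34 / 1.9810e-20
= 3.3448e-14 m

3.3448e-14


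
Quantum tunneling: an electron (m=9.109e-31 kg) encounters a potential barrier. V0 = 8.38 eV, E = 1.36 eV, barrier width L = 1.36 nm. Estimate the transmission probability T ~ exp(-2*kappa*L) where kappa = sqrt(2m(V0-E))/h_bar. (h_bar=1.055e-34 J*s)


V0 - E = 7.02 eV = 1.1246e-18 J
kappa = sqrt(2 * m * (V0-E)) / h_bar
= sqrt(2 * 9.109e-31 * 1.1246e-18) / 1.055e-34
= 1.3567e+10 /m
2*kappa*L = 2 * 1.3567e+10 * 1.36e-9
= 36.9034
T = exp(-36.9034) = 9.398288e-17

9.398288e-17


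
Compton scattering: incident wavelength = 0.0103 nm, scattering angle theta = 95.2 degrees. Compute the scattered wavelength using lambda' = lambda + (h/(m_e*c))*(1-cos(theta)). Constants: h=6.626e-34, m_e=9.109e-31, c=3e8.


Compton wavelength: h/(m_e*c) = 2.4247e-12 m
d_lambda = 2.4247e-12 * (1 - cos(95.2 deg))
= 2.4247e-12 * 1.090633
= 2.6445e-12 m = 0.002644 nm
lambda' = 0.0103 + 0.002644
= 0.012944 nm

0.012944


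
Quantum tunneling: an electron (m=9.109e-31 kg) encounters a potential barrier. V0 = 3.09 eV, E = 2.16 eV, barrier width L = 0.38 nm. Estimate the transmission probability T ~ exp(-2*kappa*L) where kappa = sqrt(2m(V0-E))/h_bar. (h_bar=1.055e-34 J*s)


V0 - E = 0.93 eV = 1.4899e-19 J
kappa = sqrt(2 * m * (V0-E)) / h_bar
= sqrt(2 * 9.109e-31 * 1.4899e-19) / 1.055e-34
= 4.9382e+09 /m
2*kappa*L = 2 * 4.9382e+09 * 0.38e-9
= 3.753
T = exp(-3.753) = 2.344615e-02

2.344615e-02


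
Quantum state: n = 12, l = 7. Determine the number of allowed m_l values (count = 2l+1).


m_l ranges from -l to +l in integer steps
So m_l goes from -7 to +7
Count = 2l + 1 = 2*7 + 1
= 15

15


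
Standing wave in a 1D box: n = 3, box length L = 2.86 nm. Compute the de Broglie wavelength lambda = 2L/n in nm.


lambda = 2L / n
= 2 * 2.86 / 3
= 5.72 / 3
= 1.9067 nm

1.9067


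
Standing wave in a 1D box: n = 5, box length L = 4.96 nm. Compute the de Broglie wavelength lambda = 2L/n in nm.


lambda = 2L / n
= 2 * 4.96 / 5
= 9.92 / 5
= 1.984 nm

1.984


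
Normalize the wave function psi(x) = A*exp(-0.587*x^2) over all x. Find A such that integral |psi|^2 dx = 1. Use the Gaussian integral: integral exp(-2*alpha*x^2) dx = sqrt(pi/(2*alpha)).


integral |psi|^2 dx = A^2 * sqrt(pi/(2*alpha)) = 1
A^2 = sqrt(2*alpha/pi)
= sqrt(2 * 0.587 / pi)
= 0.611307
A = sqrt(0.611307)
= 0.7819

0.7819


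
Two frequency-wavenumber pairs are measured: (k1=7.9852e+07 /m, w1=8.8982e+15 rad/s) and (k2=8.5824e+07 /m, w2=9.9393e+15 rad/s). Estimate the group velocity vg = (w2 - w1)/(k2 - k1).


vg = (w2 - w1) / (k2 - k1)
= (9.9393e+15 - 8.8982e+15) / (8.5824e+07 - 7.9852e+07)
= 1.0411e+15 / 5.9720e+06
= 1.7433e+08 m/s

1.7433e+08


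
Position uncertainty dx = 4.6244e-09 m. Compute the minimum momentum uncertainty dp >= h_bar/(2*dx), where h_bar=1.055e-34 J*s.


dp = h_bar / (2 * dx)
= 1.055e-34 / (2 * 4.6244e-09)
= 1.055e-34 / 9.2488e-09
= 1.1407e-26 kg*m/s

1.1407e-26


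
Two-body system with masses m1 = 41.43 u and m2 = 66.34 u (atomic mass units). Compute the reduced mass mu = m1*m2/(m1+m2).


mu = m1 * m2 / (m1 + m2)
= 41.43 * 66.34 / (41.43 + 66.34)
= 2748.4662 / 107.77
= 25.5031 u

25.5031


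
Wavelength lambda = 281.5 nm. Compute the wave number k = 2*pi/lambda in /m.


k = 2 * pi / lambda
= 6.2832 / (281.5e-9)
= 6.2832 / 2.8150e-07
= 2.2320e+07 /m

2.2320e+07


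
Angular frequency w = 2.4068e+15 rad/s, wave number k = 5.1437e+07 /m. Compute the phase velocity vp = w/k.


vp = w / k
= 2.4068e+15 / 5.1437e+07
= 4.6791e+07 m/s

4.6791e+07


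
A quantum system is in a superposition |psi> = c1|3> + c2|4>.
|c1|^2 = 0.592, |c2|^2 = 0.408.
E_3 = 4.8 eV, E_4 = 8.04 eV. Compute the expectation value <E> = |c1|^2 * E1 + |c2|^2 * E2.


<E> = |c1|^2 * E1 + |c2|^2 * E2
= 0.592 * 4.8 + 0.408 * 8.04
= 2.8416 + 3.2803
= 6.1219 eV

6.1219


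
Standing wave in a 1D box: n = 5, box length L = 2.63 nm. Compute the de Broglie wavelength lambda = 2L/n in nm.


lambda = 2L / n
= 2 * 2.63 / 5
= 5.26 / 5
= 1.052 nm

1.052


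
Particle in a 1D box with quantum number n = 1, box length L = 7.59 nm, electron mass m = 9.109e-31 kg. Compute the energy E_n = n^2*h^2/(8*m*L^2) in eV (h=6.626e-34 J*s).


E = n^2 * h^2 / (8 * m * L^2)
= 1^2 * (6.626e-34)^2 / (8 * 9.109e-31 * (7.59e-9)^2)
= 1 * 4.3904e-67 / (8 * 9.109e-31 * 5.7608e-17)
= 1.0458e-21 J
= 0.0065 eV

0.0065


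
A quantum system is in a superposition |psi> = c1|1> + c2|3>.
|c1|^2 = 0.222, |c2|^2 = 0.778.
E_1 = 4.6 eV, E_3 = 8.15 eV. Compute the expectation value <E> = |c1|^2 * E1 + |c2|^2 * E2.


<E> = |c1|^2 * E1 + |c2|^2 * E2
= 0.222 * 4.6 + 0.778 * 8.15
= 1.0212 + 6.3407
= 7.3619 eV

7.3619


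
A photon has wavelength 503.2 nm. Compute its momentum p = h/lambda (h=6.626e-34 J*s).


p = h / lambda
= 6.626e-34 / (503.2e-9)
= 6.626e-34 / 5.0320e-07
= 1.3168e-27 kg*m/s

1.3168e-27


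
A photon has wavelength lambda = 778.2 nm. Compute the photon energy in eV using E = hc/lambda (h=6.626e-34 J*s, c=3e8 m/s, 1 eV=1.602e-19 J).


E = hc / lambda
= (6.626e-34)(3e8) / (778.2e-9)
= 1.9878e-25 / 7.7820e-07
= 2.5544e-19 J
Converting to eV: 2.5544e-19 / 1.602e-19
= 1.5945 eV

1.5945


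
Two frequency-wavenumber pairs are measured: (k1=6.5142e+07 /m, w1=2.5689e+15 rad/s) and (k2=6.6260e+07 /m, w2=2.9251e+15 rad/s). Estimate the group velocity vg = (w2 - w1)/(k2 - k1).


vg = (w2 - w1) / (k2 - k1)
= (2.9251e+15 - 2.5689e+15) / (6.6260e+07 - 6.5142e+07)
= 3.5620e+14 / 1.1180e+06
= 3.1860e+08 m/s

3.1860e+08


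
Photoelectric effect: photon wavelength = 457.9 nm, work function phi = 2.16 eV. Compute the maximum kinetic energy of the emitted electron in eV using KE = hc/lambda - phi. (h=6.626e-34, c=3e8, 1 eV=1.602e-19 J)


E_photon = hc / lambda
= (6.626e-34)(3e8) / (457.9e-9)
= 4.3411e-19 J
= 2.7098 eV
KE = E_photon - phi
= 2.7098 - 2.16
= 0.5498 eV

0.5498


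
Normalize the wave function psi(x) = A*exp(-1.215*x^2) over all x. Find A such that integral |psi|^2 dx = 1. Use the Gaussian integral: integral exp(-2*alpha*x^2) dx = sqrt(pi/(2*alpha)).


integral |psi|^2 dx = A^2 * sqrt(pi/(2*alpha)) = 1
A^2 = sqrt(2*alpha/pi)
= sqrt(2 * 1.215 / pi)
= 0.879485
A = sqrt(0.879485)
= 0.9378

0.9378


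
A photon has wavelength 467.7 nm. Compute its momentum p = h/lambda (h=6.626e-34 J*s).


p = h / lambda
= 6.626e-34 / (467.7e-9)
= 6.626e-34 / 4.6770e-07
= 1.4167e-27 kg*m/s

1.4167e-27


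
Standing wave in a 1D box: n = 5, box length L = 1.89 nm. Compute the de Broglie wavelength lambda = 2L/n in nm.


lambda = 2L / n
= 2 * 1.89 / 5
= 3.78 / 5
= 0.756 nm

0.756


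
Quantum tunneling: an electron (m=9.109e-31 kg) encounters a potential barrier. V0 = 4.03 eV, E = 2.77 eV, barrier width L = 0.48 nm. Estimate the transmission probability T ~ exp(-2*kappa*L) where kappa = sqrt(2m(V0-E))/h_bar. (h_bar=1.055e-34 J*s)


V0 - E = 1.26 eV = 2.0185e-19 J
kappa = sqrt(2 * m * (V0-E)) / h_bar
= sqrt(2 * 9.109e-31 * 2.0185e-19) / 1.055e-34
= 5.7480e+09 /m
2*kappa*L = 2 * 5.7480e+09 * 0.48e-9
= 5.5181
T = exp(-5.5181) = 4.013666e-03

4.013666e-03


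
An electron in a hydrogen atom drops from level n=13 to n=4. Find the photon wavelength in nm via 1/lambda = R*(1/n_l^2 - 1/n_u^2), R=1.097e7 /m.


1/lambda = R * (1/n_l^2 - 1/n_u^2)
= 1.097e7 * (1/4^2 - 1/13^2)
= 1.097e7 * (0.0625 - 0.005917)
= 1.097e7 * 0.056583
= 6.2071e+05 /m
lambda = 1 / 6.2071e+05 = 1611.0486 nm

1611.0486


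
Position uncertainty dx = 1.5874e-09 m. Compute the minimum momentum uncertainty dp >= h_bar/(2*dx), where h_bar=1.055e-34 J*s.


dp = h_bar / (2 * dx)
= 1.055e-34 / (2 * 1.5874e-09)
= 1.055e-34 / 3.1748e-09
= 3.3230e-26 kg*m/s

3.3230e-26


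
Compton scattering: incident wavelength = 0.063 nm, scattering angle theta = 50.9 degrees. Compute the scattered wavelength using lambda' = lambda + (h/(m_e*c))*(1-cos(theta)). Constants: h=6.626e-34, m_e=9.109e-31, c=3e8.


Compton wavelength: h/(m_e*c) = 2.4247e-12 m
d_lambda = 2.4247e-12 * (1 - cos(50.9 deg))
= 2.4247e-12 * 0.369324
= 8.9550e-13 m = 0.000896 nm
lambda' = 0.063 + 0.000896
= 0.063896 nm

0.063896


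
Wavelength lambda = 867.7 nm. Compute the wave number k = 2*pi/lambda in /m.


k = 2 * pi / lambda
= 6.2832 / (867.7e-9)
= 6.2832 / 8.6770e-07
= 7.2412e+06 /m

7.2412e+06


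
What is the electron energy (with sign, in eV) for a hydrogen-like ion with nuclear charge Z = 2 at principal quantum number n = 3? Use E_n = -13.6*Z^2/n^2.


E_n = -13.6 * Z^2 / n^2
= -13.6 * 2^2 / 3^2
= -13.6 * 4 / 9
= -6.0444 eV

-6.0444


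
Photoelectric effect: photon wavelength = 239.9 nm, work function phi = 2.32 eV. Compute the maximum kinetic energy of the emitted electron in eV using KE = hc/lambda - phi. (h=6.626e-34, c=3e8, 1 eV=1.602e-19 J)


E_photon = hc / lambda
= (6.626e-34)(3e8) / (239.9e-9)
= 8.2860e-19 J
= 5.1723 eV
KE = E_photon - phi
= 5.1723 - 2.32
= 2.8523 eV

2.8523


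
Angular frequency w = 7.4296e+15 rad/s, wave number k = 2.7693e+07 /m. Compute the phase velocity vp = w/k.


vp = w / k
= 7.4296e+15 / 2.7693e+07
= 2.6828e+08 m/s

2.6828e+08


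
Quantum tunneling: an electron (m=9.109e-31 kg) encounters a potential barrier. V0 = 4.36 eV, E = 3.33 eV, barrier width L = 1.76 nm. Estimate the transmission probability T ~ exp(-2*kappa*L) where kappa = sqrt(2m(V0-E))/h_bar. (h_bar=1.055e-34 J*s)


V0 - E = 1.03 eV = 1.6501e-19 J
kappa = sqrt(2 * m * (V0-E)) / h_bar
= sqrt(2 * 9.109e-31 * 1.6501e-19) / 1.055e-34
= 5.1969e+09 /m
2*kappa*L = 2 * 5.1969e+09 * 1.76e-9
= 18.2932
T = exp(-18.2932) = 1.135928e-08

1.135928e-08


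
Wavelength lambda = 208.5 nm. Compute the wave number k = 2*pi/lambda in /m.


k = 2 * pi / lambda
= 6.2832 / (208.5e-9)
= 6.2832 / 2.0850e-07
= 3.0135e+07 /m

3.0135e+07


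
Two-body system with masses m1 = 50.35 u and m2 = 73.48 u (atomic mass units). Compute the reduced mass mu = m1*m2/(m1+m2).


mu = m1 * m2 / (m1 + m2)
= 50.35 * 73.48 / (50.35 + 73.48)
= 3699.718 / 123.83
= 29.8774 u

29.8774


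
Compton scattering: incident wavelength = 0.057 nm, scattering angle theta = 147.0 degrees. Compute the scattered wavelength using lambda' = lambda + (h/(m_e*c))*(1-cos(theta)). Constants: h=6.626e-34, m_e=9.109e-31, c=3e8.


Compton wavelength: h/(m_e*c) = 2.4247e-12 m
d_lambda = 2.4247e-12 * (1 - cos(147.0 deg))
= 2.4247e-12 * 1.838671
= 4.4582e-12 m = 0.004458 nm
lambda' = 0.057 + 0.004458
= 0.061458 nm

0.061458


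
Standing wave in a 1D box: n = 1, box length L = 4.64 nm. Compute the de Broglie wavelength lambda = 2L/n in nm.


lambda = 2L / n
= 2 * 4.64 / 1
= 9.28 / 1
= 9.28 nm

9.28


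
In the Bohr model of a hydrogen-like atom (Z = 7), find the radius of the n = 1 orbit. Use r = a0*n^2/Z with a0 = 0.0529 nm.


r = a0 * n^2 / Z
= 0.0529 * 1^2 / 7
= 0.0529 * 1 / 7
= 0.0076 nm

0.0076


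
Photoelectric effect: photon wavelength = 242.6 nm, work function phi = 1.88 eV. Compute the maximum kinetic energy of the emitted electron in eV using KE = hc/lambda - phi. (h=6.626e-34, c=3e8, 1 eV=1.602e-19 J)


E_photon = hc / lambda
= (6.626e-34)(3e8) / (242.6e-9)
= 8.1937e-19 J
= 5.1147 eV
KE = E_photon - phi
= 5.1147 - 1.88
= 3.2347 eV

3.2347


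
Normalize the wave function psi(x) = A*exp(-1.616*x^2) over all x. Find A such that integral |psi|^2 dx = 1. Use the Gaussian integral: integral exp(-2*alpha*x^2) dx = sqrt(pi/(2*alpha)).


integral |psi|^2 dx = A^2 * sqrt(pi/(2*alpha)) = 1
A^2 = sqrt(2*alpha/pi)
= sqrt(2 * 1.616 / pi)
= 1.014287
A = sqrt(1.014287)
= 1.0071

1.0071


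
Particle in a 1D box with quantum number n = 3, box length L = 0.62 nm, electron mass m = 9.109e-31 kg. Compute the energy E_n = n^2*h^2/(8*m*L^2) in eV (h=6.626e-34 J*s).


E = n^2 * h^2 / (8 * m * L^2)
= 3^2 * (6.626e-34)^2 / (8 * 9.109e-31 * (0.62e-9)^2)
= 9 * 4.3904e-67 / (8 * 9.109e-31 * 3.8440e-19)
= 1.4106e-18 J
= 8.8052 eV

8.8052


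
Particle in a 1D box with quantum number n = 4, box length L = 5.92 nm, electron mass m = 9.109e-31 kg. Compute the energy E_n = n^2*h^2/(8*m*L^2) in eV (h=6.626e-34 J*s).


E = n^2 * h^2 / (8 * m * L^2)
= 4^2 * (6.626e-34)^2 / (8 * 9.109e-31 * (5.92e-9)^2)
= 16 * 4.3904e-67 / (8 * 9.109e-31 * 3.5046e-17)
= 2.7505e-20 J
= 0.1717 eV

0.1717


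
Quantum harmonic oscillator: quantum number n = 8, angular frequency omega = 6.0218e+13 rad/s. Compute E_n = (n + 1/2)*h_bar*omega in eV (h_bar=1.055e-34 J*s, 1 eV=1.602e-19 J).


E = (n + 1/2) * h_bar * omega
= (8 + 0.5) * 1.055e-34 * 6.0218e+13
= 8.5 * 6.3530e-21
= 5.4000e-20 J
= 0.3371 eV

0.3371


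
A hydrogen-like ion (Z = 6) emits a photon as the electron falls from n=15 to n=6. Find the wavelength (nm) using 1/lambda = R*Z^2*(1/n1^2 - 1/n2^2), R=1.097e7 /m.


1/lambda = R * Z^2 * (1/n1^2 - 1/n2^2)
= 1.097e7 * 6^2 * (1/6^2 - 1/15^2)
= 1.097e7 * 36 * (0.027778 - 0.004444)
= 9.2148e+06 /m
lambda = 1 / 9.2148e+06
= 108.5211 nm

108.5211


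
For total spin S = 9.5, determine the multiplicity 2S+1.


Spin multiplicity = 2S + 1
= 2 * 9.5 + 1
= 19.0 + 1
= 20

20


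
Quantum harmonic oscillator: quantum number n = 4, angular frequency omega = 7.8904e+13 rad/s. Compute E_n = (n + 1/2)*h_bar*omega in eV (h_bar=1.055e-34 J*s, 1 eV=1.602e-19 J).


E = (n + 1/2) * h_bar * omega
= (4 + 0.5) * 1.055e-34 * 7.8904e+13
= 4.5 * 8.3244e-21
= 3.7460e-20 J
= 0.2338 eV

0.2338


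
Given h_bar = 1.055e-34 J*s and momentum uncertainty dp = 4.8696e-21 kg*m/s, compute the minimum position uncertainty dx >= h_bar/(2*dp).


dx = h_bar / (2 * dp)
= 1.055e-34 / (2 * 4.8696e-21)
= 1.055e-34 / 9.7392e-21
= 1.0833e-14 m

1.0833e-14


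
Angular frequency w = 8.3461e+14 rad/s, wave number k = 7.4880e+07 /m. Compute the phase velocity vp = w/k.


vp = w / k
= 8.3461e+14 / 7.4880e+07
= 1.1146e+07 m/s

1.1146e+07


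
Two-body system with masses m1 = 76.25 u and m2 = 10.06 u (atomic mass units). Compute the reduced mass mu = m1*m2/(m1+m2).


mu = m1 * m2 / (m1 + m2)
= 76.25 * 10.06 / (76.25 + 10.06)
= 767.075 / 86.31
= 8.8874 u

8.8874


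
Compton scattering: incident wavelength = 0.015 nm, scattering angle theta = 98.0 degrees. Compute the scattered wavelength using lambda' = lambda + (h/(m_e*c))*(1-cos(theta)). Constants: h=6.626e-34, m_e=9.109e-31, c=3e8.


Compton wavelength: h/(m_e*c) = 2.4247e-12 m
d_lambda = 2.4247e-12 * (1 - cos(98.0 deg))
= 2.4247e-12 * 1.139173
= 2.7622e-12 m = 0.002762 nm
lambda' = 0.015 + 0.002762
= 0.017762 nm

0.017762


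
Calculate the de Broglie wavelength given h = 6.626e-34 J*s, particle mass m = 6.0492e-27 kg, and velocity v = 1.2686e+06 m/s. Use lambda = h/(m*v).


lambda = h / (m * v)
= 6.626e-34 / (6.0492e-27 * 1.2686e+06)
= 6.626e-34 / 7.6740e-21
= 8.6343e-14 m

8.6343e-14


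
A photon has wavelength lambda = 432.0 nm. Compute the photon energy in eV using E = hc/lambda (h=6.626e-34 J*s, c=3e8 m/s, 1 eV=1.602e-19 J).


E = hc / lambda
= (6.626e-34)(3e8) / (432.0e-9)
= 1.9878e-25 / 4.3200e-07
= 4.6014e-19 J
Converting to eV: 4.6014e-19 / 1.602e-19
= 2.8723 eV

2.8723


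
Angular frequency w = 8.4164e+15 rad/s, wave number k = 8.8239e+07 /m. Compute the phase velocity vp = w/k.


vp = w / k
= 8.4164e+15 / 8.8239e+07
= 9.5382e+07 m/s

9.5382e+07


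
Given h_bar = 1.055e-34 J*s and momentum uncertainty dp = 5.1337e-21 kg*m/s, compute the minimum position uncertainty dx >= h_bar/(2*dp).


dx = h_bar / (2 * dp)
= 1.055e-34 / (2 * 5.1337e-21)
= 1.055e-34 / 1.0267e-20
= 1.0275e-14 m

1.0275e-14


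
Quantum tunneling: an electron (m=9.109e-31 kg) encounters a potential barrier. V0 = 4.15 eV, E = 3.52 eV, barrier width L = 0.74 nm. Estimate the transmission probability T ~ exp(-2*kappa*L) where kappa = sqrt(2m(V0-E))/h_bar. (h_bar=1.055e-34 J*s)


V0 - E = 0.63 eV = 1.0093e-19 J
kappa = sqrt(2 * m * (V0-E)) / h_bar
= sqrt(2 * 9.109e-31 * 1.0093e-19) / 1.055e-34
= 4.0644e+09 /m
2*kappa*L = 2 * 4.0644e+09 * 0.74e-9
= 6.0154
T = exp(-6.0154) = 2.440986e-03

2.440986e-03


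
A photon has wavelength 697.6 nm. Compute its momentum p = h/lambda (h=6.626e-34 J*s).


p = h / lambda
= 6.626e-34 / (697.6e-9)
= 6.626e-34 / 6.9760e-07
= 9.4983e-28 kg*m/s

9.4983e-28


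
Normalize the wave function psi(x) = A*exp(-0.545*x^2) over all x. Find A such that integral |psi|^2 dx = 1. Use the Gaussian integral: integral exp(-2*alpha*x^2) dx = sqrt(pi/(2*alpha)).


integral |psi|^2 dx = A^2 * sqrt(pi/(2*alpha)) = 1
A^2 = sqrt(2*alpha/pi)
= sqrt(2 * 0.545 / pi)
= 0.589031
A = sqrt(0.589031)
= 0.7675

0.7675


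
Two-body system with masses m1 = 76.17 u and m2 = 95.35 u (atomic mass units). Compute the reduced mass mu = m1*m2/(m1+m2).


mu = m1 * m2 / (m1 + m2)
= 76.17 * 95.35 / (76.17 + 95.35)
= 7262.8095 / 171.52
= 42.3438 u

42.3438


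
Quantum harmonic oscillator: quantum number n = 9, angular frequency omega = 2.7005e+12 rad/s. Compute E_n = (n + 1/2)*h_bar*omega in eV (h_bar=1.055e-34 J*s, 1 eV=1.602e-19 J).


E = (n + 1/2) * h_bar * omega
= (9 + 0.5) * 1.055e-34 * 2.7005e+12
= 9.5 * 2.8490e-22
= 2.7066e-21 J
= 0.0169 eV

0.0169


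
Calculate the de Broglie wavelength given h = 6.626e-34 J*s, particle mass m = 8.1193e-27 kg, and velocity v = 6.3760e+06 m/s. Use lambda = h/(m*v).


lambda = h / (m * v)
= 6.626e-34 / (8.1193e-27 * 6.3760e+06)
= 6.626e-34 / 5.1769e-20
= 1.2799e-14 m

1.2799e-14


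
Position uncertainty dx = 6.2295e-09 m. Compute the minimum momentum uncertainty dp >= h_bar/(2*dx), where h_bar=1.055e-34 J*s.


dp = h_bar / (2 * dx)
= 1.055e-34 / (2 * 6.2295e-09)
= 1.055e-34 / 1.2459e-08
= 8.4678e-27 kg*m/s

8.4678e-27


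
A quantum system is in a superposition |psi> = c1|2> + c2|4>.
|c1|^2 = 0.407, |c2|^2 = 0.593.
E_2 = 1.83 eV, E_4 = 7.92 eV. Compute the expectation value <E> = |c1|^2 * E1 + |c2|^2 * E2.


<E> = |c1|^2 * E1 + |c2|^2 * E2
= 0.407 * 1.83 + 0.593 * 7.92
= 0.7448 + 4.6966
= 5.4414 eV

5.4414


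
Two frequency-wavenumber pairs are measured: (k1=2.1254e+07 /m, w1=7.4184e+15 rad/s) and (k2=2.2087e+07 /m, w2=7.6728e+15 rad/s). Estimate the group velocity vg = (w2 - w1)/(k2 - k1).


vg = (w2 - w1) / (k2 - k1)
= (7.6728e+15 - 7.4184e+15) / (2.2087e+07 - 2.1254e+07)
= 2.5440e+14 / 8.3300e+05
= 3.0540e+08 m/s

3.0540e+08


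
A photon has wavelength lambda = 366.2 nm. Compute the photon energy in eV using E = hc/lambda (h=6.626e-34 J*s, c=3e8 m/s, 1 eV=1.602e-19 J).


E = hc / lambda
= (6.626e-34)(3e8) / (366.2e-9)
= 1.9878e-25 / 3.6620e-07
= 5.4282e-19 J
Converting to eV: 5.4282e-19 / 1.602e-19
= 3.3884 eV

3.3884


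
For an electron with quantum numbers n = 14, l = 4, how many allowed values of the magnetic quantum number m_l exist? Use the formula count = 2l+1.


m_l ranges from -l to +l in integer steps
So m_l goes from -4 to +4
Count = 2l + 1 = 2*4 + 1
= 9

9


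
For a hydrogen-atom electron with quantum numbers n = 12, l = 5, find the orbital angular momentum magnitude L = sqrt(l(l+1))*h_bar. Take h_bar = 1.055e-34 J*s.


L = sqrt(l*(l+1)) * h_bar
= sqrt(5 * 6) * 1.055e-34
= sqrt(30) * 1.055e-34
= 5.4772 * 1.055e-34
= 5.7785e-34 J*s

5.7785e-34


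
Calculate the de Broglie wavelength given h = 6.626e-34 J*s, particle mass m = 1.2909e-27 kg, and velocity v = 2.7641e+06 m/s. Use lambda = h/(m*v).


lambda = h / (m * v)
= 6.626e-34 / (1.2909e-27 * 2.7641e+06)
= 6.626e-34 / 3.5682e-21
= 1.8570e-13 m

1.8570e-13


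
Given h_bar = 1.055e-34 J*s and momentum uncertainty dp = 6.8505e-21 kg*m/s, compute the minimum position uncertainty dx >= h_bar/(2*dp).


dx = h_bar / (2 * dp)
= 1.055e-34 / (2 * 6.8505e-21)
= 1.055e-34 / 1.3701e-20
= 7.7002e-15 m

7.7002e-15


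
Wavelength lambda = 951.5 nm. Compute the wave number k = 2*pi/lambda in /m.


k = 2 * pi / lambda
= 6.2832 / (951.5e-9)
= 6.2832 / 9.5150e-07
= 6.6035e+06 /m

6.6035e+06


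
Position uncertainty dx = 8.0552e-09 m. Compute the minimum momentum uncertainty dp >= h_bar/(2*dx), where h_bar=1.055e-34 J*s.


dp = h_bar / (2 * dx)
= 1.055e-34 / (2 * 8.0552e-09)
= 1.055e-34 / 1.6110e-08
= 6.5486e-27 kg*m/s

6.5486e-27


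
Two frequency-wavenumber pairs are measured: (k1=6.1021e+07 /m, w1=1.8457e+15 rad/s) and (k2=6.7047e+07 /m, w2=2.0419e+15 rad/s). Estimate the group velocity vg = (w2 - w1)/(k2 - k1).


vg = (w2 - w1) / (k2 - k1)
= (2.0419e+15 - 1.8457e+15) / (6.7047e+07 - 6.1021e+07)
= 1.9620e+14 / 6.0260e+06
= 3.2559e+07 m/s

3.2559e+07


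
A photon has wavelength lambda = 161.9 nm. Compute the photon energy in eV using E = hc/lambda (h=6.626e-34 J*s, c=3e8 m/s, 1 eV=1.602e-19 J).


E = hc / lambda
= (6.626e-34)(3e8) / (161.9e-9)
= 1.9878e-25 / 1.6190e-07
= 1.2278e-18 J
Converting to eV: 1.2278e-18 / 1.602e-19
= 7.6641 eV

7.6641


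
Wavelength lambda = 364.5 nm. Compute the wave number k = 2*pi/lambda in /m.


k = 2 * pi / lambda
= 6.2832 / (364.5e-9)
= 6.2832 / 3.6450e-07
= 1.7238e+07 /m

1.7238e+07


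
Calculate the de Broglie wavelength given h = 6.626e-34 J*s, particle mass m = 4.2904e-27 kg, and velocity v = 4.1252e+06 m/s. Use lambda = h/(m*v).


lambda = h / (m * v)
= 6.626e-34 / (4.2904e-27 * 4.1252e+06)
= 6.626e-34 / 1.7699e-20
= 3.7438e-14 m

3.7438e-14


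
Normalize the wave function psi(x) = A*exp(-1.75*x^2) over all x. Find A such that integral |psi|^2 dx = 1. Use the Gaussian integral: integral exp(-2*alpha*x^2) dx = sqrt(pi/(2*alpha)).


integral |psi|^2 dx = A^2 * sqrt(pi/(2*alpha)) = 1
A^2 = sqrt(2*alpha/pi)
= sqrt(2 * 1.75 / pi)
= 1.055502
A = sqrt(1.055502)
= 1.0274

1.0274


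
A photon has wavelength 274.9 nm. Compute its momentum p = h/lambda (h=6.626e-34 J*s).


p = h / lambda
= 6.626e-34 / (274.9e-9)
= 6.626e-34 / 2.7490e-07
= 2.4103e-27 kg*m/s

2.4103e-27


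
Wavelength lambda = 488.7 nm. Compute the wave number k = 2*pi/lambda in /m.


k = 2 * pi / lambda
= 6.2832 / (488.7e-9)
= 6.2832 / 4.8870e-07
= 1.2857e+07 /m

1.2857e+07


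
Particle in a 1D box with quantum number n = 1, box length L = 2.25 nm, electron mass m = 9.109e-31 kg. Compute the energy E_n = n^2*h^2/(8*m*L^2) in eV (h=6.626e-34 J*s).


E = n^2 * h^2 / (8 * m * L^2)
= 1^2 * (6.626e-34)^2 / (8 * 9.109e-31 * (2.25e-9)^2)
= 1 * 4.3904e-67 / (8 * 9.109e-31 * 5.0625e-18)
= 1.1901e-20 J
= 0.0743 eV

0.0743


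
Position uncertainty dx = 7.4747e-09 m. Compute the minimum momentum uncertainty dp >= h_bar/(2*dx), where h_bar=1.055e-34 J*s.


dp = h_bar / (2 * dx)
= 1.055e-34 / (2 * 7.4747e-09)
= 1.055e-34 / 1.4949e-08
= 7.0571e-27 kg*m/s

7.0571e-27


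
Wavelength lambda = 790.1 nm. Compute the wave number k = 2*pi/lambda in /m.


k = 2 * pi / lambda
= 6.2832 / (790.1e-9)
= 6.2832 / 7.9010e-07
= 7.9524e+06 /m

7.9524e+06


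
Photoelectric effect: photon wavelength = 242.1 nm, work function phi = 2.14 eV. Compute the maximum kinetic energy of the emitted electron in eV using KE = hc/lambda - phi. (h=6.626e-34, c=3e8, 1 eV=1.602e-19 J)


E_photon = hc / lambda
= (6.626e-34)(3e8) / (242.1e-9)
= 8.2107e-19 J
= 5.1253 eV
KE = E_photon - phi
= 5.1253 - 2.14
= 2.9853 eV

2.9853


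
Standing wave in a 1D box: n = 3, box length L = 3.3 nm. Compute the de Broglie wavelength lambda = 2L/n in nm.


lambda = 2L / n
= 2 * 3.3 / 3
= 6.6 / 3
= 2.2 nm

2.2


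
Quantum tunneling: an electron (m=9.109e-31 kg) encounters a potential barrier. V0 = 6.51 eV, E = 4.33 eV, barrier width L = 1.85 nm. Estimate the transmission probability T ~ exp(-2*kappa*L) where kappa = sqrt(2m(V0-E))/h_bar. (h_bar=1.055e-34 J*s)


V0 - E = 2.18 eV = 3.4924e-19 J
kappa = sqrt(2 * m * (V0-E)) / h_bar
= sqrt(2 * 9.109e-31 * 3.4924e-19) / 1.055e-34
= 7.5606e+09 /m
2*kappa*L = 2 * 7.5606e+09 * 1.85e-9
= 27.9743
T = exp(-27.9743) = 7.094455e-13

7.094455e-13


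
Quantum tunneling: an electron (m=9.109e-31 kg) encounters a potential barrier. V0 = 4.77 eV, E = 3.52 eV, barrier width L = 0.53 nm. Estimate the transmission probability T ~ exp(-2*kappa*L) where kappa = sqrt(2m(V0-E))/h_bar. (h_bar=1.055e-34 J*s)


V0 - E = 1.25 eV = 2.0025e-19 J
kappa = sqrt(2 * m * (V0-E)) / h_bar
= sqrt(2 * 9.109e-31 * 2.0025e-19) / 1.055e-34
= 5.7251e+09 /m
2*kappa*L = 2 * 5.7251e+09 * 0.53e-9
= 6.0686
T = exp(-6.0686) = 2.314362e-03

2.314362e-03


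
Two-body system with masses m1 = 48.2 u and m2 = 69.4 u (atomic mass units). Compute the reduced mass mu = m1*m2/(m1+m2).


mu = m1 * m2 / (m1 + m2)
= 48.2 * 69.4 / (48.2 + 69.4)
= 3345.08 / 117.6
= 28.4446 u

28.4446


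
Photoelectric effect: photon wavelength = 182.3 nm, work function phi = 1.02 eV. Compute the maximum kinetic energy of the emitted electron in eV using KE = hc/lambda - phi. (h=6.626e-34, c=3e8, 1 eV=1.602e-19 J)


E_photon = hc / lambda
= (6.626e-34)(3e8) / (182.3e-9)
= 1.0904e-18 J
= 6.8065 eV
KE = E_photon - phi
= 6.8065 - 1.02
= 5.7865 eV

5.7865


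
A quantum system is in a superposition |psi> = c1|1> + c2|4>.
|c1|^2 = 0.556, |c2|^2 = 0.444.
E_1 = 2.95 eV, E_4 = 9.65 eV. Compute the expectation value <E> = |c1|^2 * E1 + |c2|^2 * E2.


<E> = |c1|^2 * E1 + |c2|^2 * E2
= 0.556 * 2.95 + 0.444 * 9.65
= 1.6402 + 4.2846
= 5.9248 eV

5.9248


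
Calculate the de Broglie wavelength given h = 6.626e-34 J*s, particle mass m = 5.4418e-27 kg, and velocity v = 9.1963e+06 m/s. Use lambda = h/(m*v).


lambda = h / (m * v)
= 6.626e-34 / (5.4418e-27 * 9.1963e+06)
= 6.626e-34 / 5.0044e-20
= 1.3240e-14 m

1.3240e-14


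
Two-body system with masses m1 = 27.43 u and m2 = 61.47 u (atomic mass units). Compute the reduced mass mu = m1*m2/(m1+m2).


mu = m1 * m2 / (m1 + m2)
= 27.43 * 61.47 / (27.43 + 61.47)
= 1686.1221 / 88.9
= 18.9665 u

18.9665


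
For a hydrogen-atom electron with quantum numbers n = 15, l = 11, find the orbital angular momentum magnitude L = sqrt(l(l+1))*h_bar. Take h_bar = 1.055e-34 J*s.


L = sqrt(l*(l+1)) * h_bar
= sqrt(11 * 12) * 1.055e-34
= sqrt(132) * 1.055e-34
= 11.4891 * 1.055e-34
= 1.2121e-33 J*s

1.2121e-33


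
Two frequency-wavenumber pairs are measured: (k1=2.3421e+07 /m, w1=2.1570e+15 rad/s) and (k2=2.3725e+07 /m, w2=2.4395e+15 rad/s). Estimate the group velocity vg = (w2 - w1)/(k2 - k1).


vg = (w2 - w1) / (k2 - k1)
= (2.4395e+15 - 2.1570e+15) / (2.3725e+07 - 2.3421e+07)
= 2.8250e+14 / 3.0400e+05
= 9.2928e+08 m/s

9.2928e+08


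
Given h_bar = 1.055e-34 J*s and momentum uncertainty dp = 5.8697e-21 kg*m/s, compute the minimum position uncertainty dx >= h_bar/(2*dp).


dx = h_bar / (2 * dp)
= 1.055e-34 / (2 * 5.8697e-21)
= 1.055e-34 / 1.1739e-20
= 8.9868e-15 m

8.9868e-15


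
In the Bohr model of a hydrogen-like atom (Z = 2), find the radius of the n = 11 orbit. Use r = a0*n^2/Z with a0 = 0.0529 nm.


r = a0 * n^2 / Z
= 0.0529 * 11^2 / 2
= 0.0529 * 121 / 2
= 3.2005 nm

3.2005


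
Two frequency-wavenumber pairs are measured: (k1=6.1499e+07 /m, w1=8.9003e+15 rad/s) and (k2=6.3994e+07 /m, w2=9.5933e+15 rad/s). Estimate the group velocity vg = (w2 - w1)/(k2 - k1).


vg = (w2 - w1) / (k2 - k1)
= (9.5933e+15 - 8.9003e+15) / (6.3994e+07 - 6.1499e+07)
= 6.9300e+14 / 2.4950e+06
= 2.7776e+08 m/s

2.7776e+08


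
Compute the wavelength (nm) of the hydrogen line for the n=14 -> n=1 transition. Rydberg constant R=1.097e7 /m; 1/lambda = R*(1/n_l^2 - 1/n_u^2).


1/lambda = R * (1/n_l^2 - 1/n_u^2)
= 1.097e7 * (1/1^2 - 1/14^2)
= 1.097e7 * (1.0 - 0.005102)
= 1.097e7 * 0.994898
= 1.0914e+07 /m
lambda = 1 / 1.0914e+07 = 91.6252 nm

91.6252


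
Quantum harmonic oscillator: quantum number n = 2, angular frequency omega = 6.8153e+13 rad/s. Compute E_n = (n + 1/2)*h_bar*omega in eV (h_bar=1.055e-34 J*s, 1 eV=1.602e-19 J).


E = (n + 1/2) * h_bar * omega
= (2 + 0.5) * 1.055e-34 * 6.8153e+13
= 2.5 * 7.1901e-21
= 1.7975e-20 J
= 0.1122 eV

0.1122


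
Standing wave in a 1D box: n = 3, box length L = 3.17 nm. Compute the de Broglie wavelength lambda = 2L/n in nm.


lambda = 2L / n
= 2 * 3.17 / 3
= 6.34 / 3
= 2.1133 nm

2.1133


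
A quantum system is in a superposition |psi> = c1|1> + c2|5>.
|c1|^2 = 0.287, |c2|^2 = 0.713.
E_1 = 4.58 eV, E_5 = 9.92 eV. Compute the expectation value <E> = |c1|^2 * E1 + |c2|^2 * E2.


<E> = |c1|^2 * E1 + |c2|^2 * E2
= 0.287 * 4.58 + 0.713 * 9.92
= 1.3145 + 7.073
= 8.3874 eV

8.3874


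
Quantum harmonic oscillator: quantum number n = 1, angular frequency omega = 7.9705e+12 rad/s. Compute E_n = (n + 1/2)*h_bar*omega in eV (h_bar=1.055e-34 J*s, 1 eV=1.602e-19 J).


E = (n + 1/2) * h_bar * omega
= (1 + 0.5) * 1.055e-34 * 7.9705e+12
= 1.5 * 8.4089e-22
= 1.2613e-21 J
= 0.0079 eV

0.0079


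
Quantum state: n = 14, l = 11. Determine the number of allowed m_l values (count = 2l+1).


m_l ranges from -l to +l in integer steps
So m_l goes from -11 to +11
Count = 2l + 1 = 2*11 + 1
= 23

23


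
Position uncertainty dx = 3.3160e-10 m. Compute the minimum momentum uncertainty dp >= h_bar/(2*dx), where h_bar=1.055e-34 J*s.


dp = h_bar / (2 * dx)
= 1.055e-34 / (2 * 3.3160e-10)
= 1.055e-34 / 6.6320e-10
= 1.5908e-25 kg*m/s

1.5908e-25


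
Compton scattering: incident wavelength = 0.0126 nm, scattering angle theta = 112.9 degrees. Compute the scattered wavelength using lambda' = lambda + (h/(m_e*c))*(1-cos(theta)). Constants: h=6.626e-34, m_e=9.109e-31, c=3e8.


Compton wavelength: h/(m_e*c) = 2.4247e-12 m
d_lambda = 2.4247e-12 * (1 - cos(112.9 deg))
= 2.4247e-12 * 1.389124
= 3.3682e-12 m = 0.003368 nm
lambda' = 0.0126 + 0.003368
= 0.015968 nm

0.015968


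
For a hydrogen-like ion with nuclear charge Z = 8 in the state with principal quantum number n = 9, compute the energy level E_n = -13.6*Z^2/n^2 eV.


E_n = -13.6 * Z^2 / n^2
= -13.6 * 8^2 / 9^2
= -13.6 * 64 / 81
= -10.7457 eV

-10.7457


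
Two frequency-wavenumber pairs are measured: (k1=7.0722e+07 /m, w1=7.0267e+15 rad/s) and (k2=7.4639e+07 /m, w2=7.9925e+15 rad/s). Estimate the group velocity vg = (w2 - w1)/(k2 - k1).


vg = (w2 - w1) / (k2 - k1)
= (7.9925e+15 - 7.0267e+15) / (7.4639e+07 - 7.0722e+07)
= 9.6580e+14 / 3.9170e+06
= 2.4657e+08 m/s

2.4657e+08


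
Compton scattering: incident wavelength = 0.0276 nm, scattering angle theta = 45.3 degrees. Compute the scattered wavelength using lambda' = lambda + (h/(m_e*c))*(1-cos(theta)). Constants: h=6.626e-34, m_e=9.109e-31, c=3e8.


Compton wavelength: h/(m_e*c) = 2.4247e-12 m
d_lambda = 2.4247e-12 * (1 - cos(45.3 deg))
= 2.4247e-12 * 0.296605
= 7.1918e-13 m = 0.000719 nm
lambda' = 0.0276 + 0.000719
= 0.028319 nm

0.028319


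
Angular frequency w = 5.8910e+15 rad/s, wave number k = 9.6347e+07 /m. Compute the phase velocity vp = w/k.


vp = w / k
= 5.8910e+15 / 9.6347e+07
= 6.1144e+07 m/s

6.1144e+07


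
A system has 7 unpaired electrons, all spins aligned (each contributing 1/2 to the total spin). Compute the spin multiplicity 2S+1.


Total spin S = N * (1/2) = 7 * 0.5 = 3.5
Spin multiplicity = 2S + 1
= 2 * 3.5 + 1
= 8

8


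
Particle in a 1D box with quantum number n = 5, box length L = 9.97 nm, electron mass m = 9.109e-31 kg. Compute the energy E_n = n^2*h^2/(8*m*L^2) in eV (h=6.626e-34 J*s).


E = n^2 * h^2 / (8 * m * L^2)
= 5^2 * (6.626e-34)^2 / (8 * 9.109e-31 * (9.97e-9)^2)
= 25 * 4.3904e-67 / (8 * 9.109e-31 * 9.9401e-17)
= 1.5153e-20 J
= 0.0946 eV

0.0946


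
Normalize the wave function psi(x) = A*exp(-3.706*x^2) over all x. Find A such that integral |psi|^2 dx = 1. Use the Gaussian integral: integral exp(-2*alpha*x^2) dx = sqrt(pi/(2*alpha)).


integral |psi|^2 dx = A^2 * sqrt(pi/(2*alpha)) = 1
A^2 = sqrt(2*alpha/pi)
= sqrt(2 * 3.706 / pi)
= 1.536005
A = sqrt(1.536005)
= 1.2394

1.2394


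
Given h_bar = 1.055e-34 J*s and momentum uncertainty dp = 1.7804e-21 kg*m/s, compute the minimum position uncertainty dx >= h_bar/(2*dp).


dx = h_bar / (2 * dp)
= 1.055e-34 / (2 * 1.7804e-21)
= 1.055e-34 / 3.5608e-21
= 2.9628e-14 m

2.9628e-14


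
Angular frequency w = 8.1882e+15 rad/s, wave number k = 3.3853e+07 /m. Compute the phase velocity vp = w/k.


vp = w / k
= 8.1882e+15 / 3.3853e+07
= 2.4188e+08 m/s

2.4188e+08


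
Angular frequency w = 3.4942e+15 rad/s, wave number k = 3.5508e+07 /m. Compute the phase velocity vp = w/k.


vp = w / k
= 3.4942e+15 / 3.5508e+07
= 9.8406e+07 m/s

9.8406e+07


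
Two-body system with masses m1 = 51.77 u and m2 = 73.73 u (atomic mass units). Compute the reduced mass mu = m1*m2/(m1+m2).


mu = m1 * m2 / (m1 + m2)
= 51.77 * 73.73 / (51.77 + 73.73)
= 3817.0021 / 125.5
= 30.4144 u

30.4144


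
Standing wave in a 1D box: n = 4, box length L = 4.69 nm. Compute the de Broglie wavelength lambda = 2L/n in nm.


lambda = 2L / n
= 2 * 4.69 / 4
= 9.38 / 4
= 2.345 nm

2.345


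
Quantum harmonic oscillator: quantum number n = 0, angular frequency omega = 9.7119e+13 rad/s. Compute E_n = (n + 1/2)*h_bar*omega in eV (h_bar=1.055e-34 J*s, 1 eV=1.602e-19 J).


E = (n + 1/2) * h_bar * omega
= (0 + 0.5) * 1.055e-34 * 9.7119e+13
= 0.5 * 1.0246e-20
= 5.1230e-21 J
= 0.032 eV

0.032


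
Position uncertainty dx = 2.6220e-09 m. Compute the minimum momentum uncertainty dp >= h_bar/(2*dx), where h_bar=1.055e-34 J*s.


dp = h_bar / (2 * dx)
= 1.055e-34 / (2 * 2.6220e-09)
= 1.055e-34 / 5.2440e-09
= 2.0118e-26 kg*m/s

2.0118e-26


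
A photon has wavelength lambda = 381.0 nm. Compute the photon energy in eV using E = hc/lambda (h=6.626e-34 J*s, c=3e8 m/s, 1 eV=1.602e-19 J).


E = hc / lambda
= (6.626e-34)(3e8) / (381.0e-9)
= 1.9878e-25 / 3.8100e-07
= 5.2173e-19 J
Converting to eV: 5.2173e-19 / 1.602e-19
= 3.2568 eV

3.2568


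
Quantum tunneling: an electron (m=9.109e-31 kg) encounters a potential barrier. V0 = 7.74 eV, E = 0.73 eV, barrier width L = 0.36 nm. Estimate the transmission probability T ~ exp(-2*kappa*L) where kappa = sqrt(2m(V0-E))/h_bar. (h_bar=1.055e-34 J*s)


V0 - E = 7.01 eV = 1.1230e-18 J
kappa = sqrt(2 * m * (V0-E)) / h_bar
= sqrt(2 * 9.109e-31 * 1.1230e-18) / 1.055e-34
= 1.3558e+10 /m
2*kappa*L = 2 * 1.3558e+10 * 0.36e-9
= 9.7616
T = exp(-9.7616) = 5.762282e-05

5.762282e-05


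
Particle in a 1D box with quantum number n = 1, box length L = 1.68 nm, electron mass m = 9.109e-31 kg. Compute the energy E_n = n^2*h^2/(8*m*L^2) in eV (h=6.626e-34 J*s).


E = n^2 * h^2 / (8 * m * L^2)
= 1^2 * (6.626e-34)^2 / (8 * 9.109e-31 * (1.68e-9)^2)
= 1 * 4.3904e-67 / (8 * 9.109e-31 * 2.8224e-18)
= 2.1346e-20 J
= 0.1332 eV

0.1332


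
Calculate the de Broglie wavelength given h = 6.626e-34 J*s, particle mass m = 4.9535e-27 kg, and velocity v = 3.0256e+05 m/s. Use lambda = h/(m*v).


lambda = h / (m * v)
= 6.626e-34 / (4.9535e-27 * 3.0256e+05)
= 6.626e-34 / 1.4987e-21
= 4.4211e-13 m

4.4211e-13
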